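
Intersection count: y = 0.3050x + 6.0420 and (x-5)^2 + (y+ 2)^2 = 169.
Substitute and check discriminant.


Substitute y = 0.3050x + 6.0420: (x-5)^2 + (0.3050x+6.0420+ 2)^2 = 169
Expand to Ax^2 + Bx + C = 0, where b-k = 8.042
A = 1+m^2 = 1.093025
B = 2(m(b-k) - h) = 2(0.3050*8.042 - 5) = -5.09438
C = h^2 + (b-k)^2 - r^2 = 25 + 64.673764 - 169 = -79.326236
disc = B^2-4AC = 25.9527 + 346.8222 = 372.7749
disc > 0

2 intersection points


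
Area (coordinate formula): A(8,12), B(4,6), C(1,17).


8*(6-17) = -88
4*(17-12) = 20
1*(12-6) = 6
sum = -62
Area = |-62|/2 = 31.0000

31.0000 sq units


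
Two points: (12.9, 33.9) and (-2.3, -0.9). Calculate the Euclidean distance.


dx = -2.3 - 12.9 = -15.2
dy = -0.9 - 33.9 = -34.8
d = sqrt(231.04 + 1211.04) = sqrt(1442.08) = 37.9747

37.9747


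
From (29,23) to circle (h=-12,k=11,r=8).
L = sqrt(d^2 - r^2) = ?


d = sqrt((29+ 12)^2 + (23-11)^2) = sqrt(1681+144) = 42.7200
L = sqrt(1825.0000 - 64) = sqrt(1761.0000) = 41.9643

41.9643


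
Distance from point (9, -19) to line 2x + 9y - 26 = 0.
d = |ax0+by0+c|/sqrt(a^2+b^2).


|2*9 + 9*(-19) - 26| = |-179| = 179
sqrt(4 + 81) = sqrt(85) = 9.2195
d = 179/sqrt(85) = 19.4153

19.4153


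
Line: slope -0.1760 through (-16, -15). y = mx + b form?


y + 15 = -0.1760(x + 16)
y = -0.1760x - 15 + 0.1760*(-16)
y = -0.1760x - 17.8160

y = -0.1760x - 17.8160


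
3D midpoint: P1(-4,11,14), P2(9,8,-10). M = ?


Mx = (-4+9)/2 = 2.5000
My = (11+8)/2 = 9.5000
Mz = (14- 10)/2 = 2.0000

M = (2.5000, 9.5000, 2.0000)


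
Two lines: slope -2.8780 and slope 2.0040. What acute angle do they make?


m1-m2 = -4.882
1+m1*m2 = -4.767512
tan(theta) = |-4.882/(-4.767512)| = 1.024014
theta = arctan(|-4.882/(-4.767512)|) = 45.6798 degrees (acute angle)

45.6798 degrees


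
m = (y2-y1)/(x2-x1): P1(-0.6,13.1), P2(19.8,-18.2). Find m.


dy = -18.2 - 13.1 = -31.3
dx = 19.8 + 0.6 = 20.4
m = -31.3/20.4 = -1.5343

m = -1.5343


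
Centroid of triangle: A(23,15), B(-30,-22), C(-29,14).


Gx = (23- 30- 29)/3 = -36/3 = -12.0000
Gy = (15- 22+14)/3 = 7/3 = 2.3333

G = (-12.0000, 2.3333)


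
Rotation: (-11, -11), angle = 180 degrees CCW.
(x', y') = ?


cos(180) = -1, sin(180) = 0
x' = -11*(-1) + 11*0 = 11
y' = -11*0 - 11*(-1) = 11

(11, 11)


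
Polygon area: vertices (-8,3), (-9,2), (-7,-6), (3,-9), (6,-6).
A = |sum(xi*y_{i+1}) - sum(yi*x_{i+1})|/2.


sum(xi*y_{i+1}) = -8*2 - 9*(-6) - 7*(-9) + 3*(-6) + 6*3 = 101
sum(yi*x_{i+1}) = 3*(-9) + 2*(-7) - 6*3 - 9*6 - 6*(-8) = -65
Area = |101 + 65|/2 = 166/2 = 83.0000

83.0000 sq units


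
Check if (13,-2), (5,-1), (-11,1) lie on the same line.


13*(-1-1) + 5*(1+ 2) - 11*(-2+ 1)
= -26 + 15 + 11 = 0

Yes, collinear (determinant = 0)


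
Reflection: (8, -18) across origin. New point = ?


Reflection rule for origin: (-x, -y)
(8, -18) -> (-8, 18)

(-8, 18)


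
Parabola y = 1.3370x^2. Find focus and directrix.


a = 1.3370
1/(4a) = 0.1870
Focus = (0, 0.1870)
Directrix: y = -0.1870

Focus = (0, 0.1870), Directrix: y = -0.1870


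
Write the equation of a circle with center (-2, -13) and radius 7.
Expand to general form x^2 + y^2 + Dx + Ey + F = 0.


(x+ 2)^2 + (y+ 13)^2 = 7^2
D = -2h = 4, E = -2k = 26
F = h^2+k^2-r^2 = 4+169-49 = 124

x^2 + y^2 + 4x + 26y + 124 = 0


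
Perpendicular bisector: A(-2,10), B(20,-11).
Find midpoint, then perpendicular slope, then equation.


Midpoint = (9, -0.5)
Slope of AB = dy/dx = -21/22 = -0.9545
Perp slope = -dx/dy = 22/21 = 1.0476
b = My - (perp slope)*Mx = -0.5 + (22*9)/(-21) = -0.5 - 9.4286 = -9.9286

y = 1.0476x - 9.9286


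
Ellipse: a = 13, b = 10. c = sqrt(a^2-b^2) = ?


c^2 = 13^2 - 10^2 = 169 - 100 = 69
c = sqrt(69) = 8.3066

c = 8.3066


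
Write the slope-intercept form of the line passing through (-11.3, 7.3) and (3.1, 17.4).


m = (10.1)/(14.4) = 0.7014
b = y1 - m*x1 = 7.3 - (10.1*(-11.3))/(14.4) = 7.3 + 7.9257 = 15.2257

y = 0.7014x + 15.2257


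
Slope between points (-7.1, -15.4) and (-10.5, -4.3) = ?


dy = -4.3 + 15.4 = 11.1
dx = -10.5 + 7.1 = -3.4
m = 11.1/(-3.4) = -3.2647

m = -3.2647


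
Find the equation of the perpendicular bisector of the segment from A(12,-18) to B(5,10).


Midpoint = (8.5, -4)
Slope of AB = dy/dx = 28/(-7) = -4.0000
Perp slope = -dx/dy = 7/28 = 0.2500
b = My - (perp slope)*Mx = -4 + (-7*8.5)/28 = -4 - 2.1250 = -6.1250

y = 0.2500x - 6.1250


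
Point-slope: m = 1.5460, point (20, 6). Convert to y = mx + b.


y - 6 = 1.5460(x - 20)
y = 1.5460x + 6 - 1.5460*20
y = 1.5460x - 24.9200

y = 1.5460x - 24.9200


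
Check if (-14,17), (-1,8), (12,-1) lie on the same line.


-14*(8+ 1) - 1*(-1-17) + 12*(17-8)
= -126 + 18 + 108 = 0

Yes, collinear (determinant = 0)


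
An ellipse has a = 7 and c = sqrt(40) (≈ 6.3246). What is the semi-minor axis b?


b^2 = 7^2 - (sqrt(40))^2 = 49 - 40 = 9
b = sqrt(9) = 3

b = 3


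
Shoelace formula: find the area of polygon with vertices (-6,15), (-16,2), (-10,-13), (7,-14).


sum(xi*y_{i+1}) = -6*2 - 16*(-13) - 10*(-14) + 7*15 = 441
sum(yi*x_{i+1}) = 15*(-16) + 2*(-10) - 13*7 - 14*(-6) = -267
Area = |441 + 267|/2 = 708/2 = 354.0000

354.0000 sq units


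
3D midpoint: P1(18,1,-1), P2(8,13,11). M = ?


Mx = (18+8)/2 = 13.0000
My = (1+13)/2 = 7.0000
Mz = (-1+11)/2 = 5.0000

M = (13.0000, 7.0000, 5.0000)


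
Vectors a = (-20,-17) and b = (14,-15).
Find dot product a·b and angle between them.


a·b = -20*14 - 17*(-15) = -280 + 255 = -25
|a| = sqrt(400+289) = 26.2488
|b| = sqrt(196+225) = 20.5183
cos(theta) = -25/(sqrt(689)*sqrt(421)) = -25/sqrt(290069) = -0.046418
theta = arccos(-25/sqrt(290069)) = 92.6605 degrees

a·b = -25, theta = 92.6605 deg


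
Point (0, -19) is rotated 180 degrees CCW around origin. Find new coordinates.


cos(180) = -1, sin(180) = 0
x' = 0*(-1) + 19*0 = 0
y' = 0*0 - 19*(-1) = 19

(0, 19)


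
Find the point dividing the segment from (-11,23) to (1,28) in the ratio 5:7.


Px = (5*1 + 7*(-11))/12 = -72/12 = -6.0000
Py = (5*28 + 7*23)/12 = 301/12 = 25.0833

P = (-6.0000, 25.0833)


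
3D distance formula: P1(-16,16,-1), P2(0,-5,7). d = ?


dx=16, dy=-21, dz=8
d = sqrt(256+441+64) = sqrt(761) = 27.5862

27.5862


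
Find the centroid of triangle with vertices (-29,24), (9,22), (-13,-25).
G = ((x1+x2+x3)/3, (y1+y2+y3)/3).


Gx = (-29+9- 13)/3 = -33/3 = -11.0000
Gy = (24+22- 25)/3 = 21/3 = 7.0000

G = (-11.0000, 7.0000)


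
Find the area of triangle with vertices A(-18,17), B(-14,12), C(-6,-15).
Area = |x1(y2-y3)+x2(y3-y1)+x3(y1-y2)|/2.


-18*(12+ 15) = -486
-14*(-15-17) = 448
-6*(17-12) = -30
sum = -68
Area = |-68|/2 = 34.0000

34.0000 sq units


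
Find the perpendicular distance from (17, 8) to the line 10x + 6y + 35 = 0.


|10*17 + 6*8 + 35| = |253| = 253
sqrt(100 + 36) = sqrt(136) = 11.6619
d = 253/sqrt(136) = 21.6946

21.6946


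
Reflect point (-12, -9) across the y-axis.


Reflection rule for y-axis: (-x, y)
(-12, -9) -> (12, -9)

(12, -9)


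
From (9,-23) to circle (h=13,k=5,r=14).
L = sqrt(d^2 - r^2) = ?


d = sqrt((9-13)^2 + (-23-5)^2) = sqrt(16+784) = 28.2843
L = sqrt(800.0000 - 196) = sqrt(604.0000) = 24.5764

24.5764


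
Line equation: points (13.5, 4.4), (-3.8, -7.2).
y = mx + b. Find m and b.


m = (-11.6)/(-17.3) = 0.6705
b = y1 - m*x1 = 4.4 - (-11.6*13.5)/(-17.3) = 4.4 - 9.0520 = -4.6520

y = 0.6705x - 4.6520


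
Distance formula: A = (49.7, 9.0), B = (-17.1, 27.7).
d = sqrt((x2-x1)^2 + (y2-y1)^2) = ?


dx = -17.1 - 49.7 = -66.8
dy = 27.7 - 9.0 = 18.7
d = sqrt(4462.24 + 349.69) = sqrt(4811.93) = 69.3681

69.3681


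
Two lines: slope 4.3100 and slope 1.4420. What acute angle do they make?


m1-m2 = 2.868
1+m1*m2 = 7.21502
tan(theta) = |2.868/7.21502| = 0.397504
theta = arctan(|2.868/7.21502|) = 21.6780 degrees (acute angle)

21.6780 degrees


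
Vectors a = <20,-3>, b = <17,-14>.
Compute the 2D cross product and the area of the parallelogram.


cross = 20*(-14) + 3*17 = -280 + 51 = -229
Parallelogram area = |-229| = 229

cross = -229, parallelogram area = 229


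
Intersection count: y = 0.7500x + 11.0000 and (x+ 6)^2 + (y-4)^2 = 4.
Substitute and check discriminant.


Substitute y = 0.7500x + 11.0000: (x+ 6)^2 + (0.7500x+11.0000-4)^2 = 4
Expand to Ax^2 + Bx + C = 0, where b-k = 7
A = 1+m^2 = 1.5625
B = 2(m(b-k) - h) = 2(0.7500*7 + 6) = 22.5
C = h^2 + (b-k)^2 - r^2 = 36 + 49 - 4 = 81
disc = B^2-4AC = 506.2500 - 506.2500 = 0
disc = 0

1 intersection point (tangent)


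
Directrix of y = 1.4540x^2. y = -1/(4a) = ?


a = 1.4540
1/(4a) = 0.1719
directrix: y = -0.1719 = -0.1719

y = -0.1719


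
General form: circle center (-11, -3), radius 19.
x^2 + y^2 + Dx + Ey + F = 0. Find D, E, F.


(x+ 11)^2 + (y+ 3)^2 = 19^2
D = -2h = 22, E = -2k = 6
F = h^2+k^2-r^2 = 121+9-361 = -231

D = 22, E = 6, F = -231


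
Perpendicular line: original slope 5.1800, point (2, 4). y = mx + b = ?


Perpendicular slope = -1/m1 = -1/5.1800 = -0.1931
b2 = y0 - m2*x0 = 4 + 2/5.1800 = 4 + 0.3861 = 4.3861

y = -0.1931x + 4.3861


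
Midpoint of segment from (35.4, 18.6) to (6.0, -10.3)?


Mx = (35.4 + 6.0)/2 = 41.4/2 = 20.7000
My = (18.6 - 10.3)/2 = 8.3/2 = 4.1500

(20.7000, 4.1500)


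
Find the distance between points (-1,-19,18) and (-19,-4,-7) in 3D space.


dx=-18, dy=15, dz=-25
d = sqrt(324+225+625) = sqrt(1174) = 34.2637

34.2637


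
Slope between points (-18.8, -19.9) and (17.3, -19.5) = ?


dy = -19.5 + 19.9 = 0.4
dx = 17.3 + 18.8 = 36.1
m = 0.4/36.1 = 0.0111

m = 0.0111


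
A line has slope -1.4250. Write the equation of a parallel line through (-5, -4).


Parallel lines have equal slopes.
m2 = -1.4250
b2 = -4 + 1.4250*(-5) = -11.1250

y = -1.4250x - 11.1250


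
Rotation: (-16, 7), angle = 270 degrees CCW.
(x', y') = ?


cos(270) = 0, sin(270) = -1
x' = -16*0 - 7*(-1) = 7
y' = -16*(-1) + 7*0 = 16

(7, 16)


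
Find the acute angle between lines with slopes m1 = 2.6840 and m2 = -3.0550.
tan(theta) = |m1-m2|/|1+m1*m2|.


m1-m2 = 5.739
1+m1*m2 = -7.19962
tan(theta) = |5.739/(-7.19962)| = 0.797125
theta = arctan(|5.739/(-7.19962)|) = 38.5592 degrees (acute angle)

38.5592 degrees


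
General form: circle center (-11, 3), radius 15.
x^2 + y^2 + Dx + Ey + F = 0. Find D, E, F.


(x+ 11)^2 + (y-3)^2 = 15^2
D = -2h = 22, E = -2k = -6
F = h^2+k^2-r^2 = 121+9-225 = -95

D = 22, E = -6, F = -95


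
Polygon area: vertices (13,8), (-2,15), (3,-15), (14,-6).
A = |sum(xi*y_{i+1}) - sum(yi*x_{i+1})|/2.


sum(xi*y_{i+1}) = 13*15 - 2*(-15) + 3*(-6) + 14*8 = 319
sum(yi*x_{i+1}) = 8*(-2) + 15*3 - 15*14 - 6*13 = -259
Area = |319 + 259|/2 = 578/2 = 289.0000

289.0000 sq units


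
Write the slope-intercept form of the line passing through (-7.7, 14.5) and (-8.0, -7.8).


m = (-22.3)/(-0.3) = 74.3333
b = y1 - m*x1 = 14.5 - (-22.3*(-7.7))/(-0.3) = 14.5 + 572.3667 = 586.8667

y = 74.3333x + 586.8667


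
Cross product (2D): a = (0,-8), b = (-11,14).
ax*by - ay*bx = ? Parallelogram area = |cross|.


cross = 0*14 + 8*(-11) = 0 - 88 = -88
Parallelogram area = |-88| = 88

cross = -88, parallelogram area = 88


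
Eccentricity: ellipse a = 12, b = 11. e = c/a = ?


c = sqrt(144-121) = sqrt(23) = 4.7958
e = c/a = sqrt(23)/12 = 0.3997

e = 0.3997


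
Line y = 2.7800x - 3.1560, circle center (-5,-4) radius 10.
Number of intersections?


Substitute y = 2.7800x - 3.1560: (x+ 5)^2 + (2.7800x- 3.1560+ 4)^2 = 100
Expand to Ax^2 + Bx + C = 0, where b-k = 0.844
A = 1+m^2 = 8.7284
B = 2(m(b-k) - h) = 2(2.7800*0.844 + 5) = 14.69264
C = h^2 + (b-k)^2 - r^2 = 25 + 0.712336 - 100 = -74.287664
disc = B^2-4AC = 215.8737 + 2593.6498 = 2809.5235
disc > 0

2 intersection points


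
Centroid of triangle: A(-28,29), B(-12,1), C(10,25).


Gx = (-28- 12+10)/3 = -30/3 = -10.0000
Gy = (29+1+25)/3 = 55/3 = 18.3333

G = (-10.0000, 18.3333)


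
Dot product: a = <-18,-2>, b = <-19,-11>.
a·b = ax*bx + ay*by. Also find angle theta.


a·b = -18*(-19) - 2*(-11) = 342 + 22 = 364
|a| = sqrt(324+4) = 18.1108
|b| = sqrt(361+121) = 21.9545
cos(theta) = 364/(sqrt(328)*sqrt(482)) = 364/sqrt(158096) = 0.915463
theta = arccos(364/sqrt(158096)) = 23.7284 degrees

a·b = 364, theta = 23.7284 deg


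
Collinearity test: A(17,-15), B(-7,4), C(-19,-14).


17*(4+ 14) - 7*(-14+ 15) - 19*(-15-4)
= 306 - 7 + 361 = 660

No, not collinear (determinant = 660)


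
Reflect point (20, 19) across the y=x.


Reflection rule for y=x: (y, x)
(20, 19) -> (19, 20)

(19, 20)


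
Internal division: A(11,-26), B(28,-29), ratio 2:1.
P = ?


Px = (2*28 + 1*11)/3 = 67/3 = 22.3333
Py = (2*(-29) + 1*(-26))/3 = -84/3 = -28.0000

P = (22.3333, -28.0000)


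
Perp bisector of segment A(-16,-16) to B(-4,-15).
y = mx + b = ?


Midpoint = (-10, -15.5)
Slope of AB = dy/dx = 1/12 = 0.0833
Perp slope = -dx/dy = -12/1 = -12.0000
b = My - (perp slope)*Mx = -15.5 + (12*(-10))/1 = -15.5 - 120.0000 = -135.5000

y = -12.0000x - 135.5000


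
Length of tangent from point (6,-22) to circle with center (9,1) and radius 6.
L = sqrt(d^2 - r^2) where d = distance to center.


d = sqrt((6-9)^2 + (-22-1)^2) = sqrt(9+529) = 23.1948
L = sqrt(538.0000 - 36) = sqrt(502.0000) = 22.4054

22.4054


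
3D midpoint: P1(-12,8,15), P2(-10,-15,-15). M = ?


Mx = (-12- 10)/2 = -11.0000
My = (8- 15)/2 = -3.5000
Mz = (15- 15)/2 = 0

M = (-11.0000, -3.5000, 0)


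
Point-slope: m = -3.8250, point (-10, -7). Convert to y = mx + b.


y + 7 = -3.8250(x + 10)
y = -3.8250x - 7 + 3.8250*(-10)
y = -3.8250x - 45.2500

y = -3.8250x - 45.2500


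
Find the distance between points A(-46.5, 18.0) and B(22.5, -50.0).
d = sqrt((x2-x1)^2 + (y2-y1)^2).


dx = 22.5 + 46.5 = 69.0
dy = -50.0 - 18.0 = -68.0
d = sqrt(4761.0 + 4624.0) = sqrt(9385.0) = 96.8762

96.8762


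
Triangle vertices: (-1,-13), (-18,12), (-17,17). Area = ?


-1*(12-17) = 5
-18*(17+ 13) = -540
-17*(-13-12) = 425
sum = -110
Area = |-110|/2 = 55.0000

55.0000 sq units


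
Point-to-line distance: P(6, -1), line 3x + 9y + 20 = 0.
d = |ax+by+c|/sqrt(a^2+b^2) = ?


|3*6 + 9*(-1) + 20| = |29| = 29
sqrt(9 + 81) = sqrt(90) = 9.4868
d = 29/sqrt(90) = 3.0569

3.0569


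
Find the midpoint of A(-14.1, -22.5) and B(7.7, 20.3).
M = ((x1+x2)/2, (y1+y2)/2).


Mx = (-14.1 + 7.7)/2 = -6.4/2 = -3.2000
My = (-22.5 + 20.3)/2 = -2.2/2 = -1.1000

(-3.2000, -1.1000)


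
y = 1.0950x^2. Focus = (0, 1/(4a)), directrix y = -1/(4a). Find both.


a = 1.0950
1/(4a) = 0.2283
Focus = (0, 0.2283)
Directrix: y = -0.2283

Focus = (0, 0.2283), Directrix: y = -0.2283


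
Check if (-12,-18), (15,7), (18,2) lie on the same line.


-12*(7-2) + 15*(2+ 18) + 18*(-18-7)
= -60 + 300 - 450 = -210

No, not collinear (determinant = -210)


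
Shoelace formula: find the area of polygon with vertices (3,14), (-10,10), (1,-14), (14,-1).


sum(xi*y_{i+1}) = 3*10 - 10*(-14) + 1*(-1) + 14*14 = 365
sum(yi*x_{i+1}) = 14*(-10) + 10*1 - 14*14 - 1*3 = -329
Area = |365 + 329|/2 = 694/2 = 347.0000

347.0000 sq units


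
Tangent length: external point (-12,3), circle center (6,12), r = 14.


d = sqrt((-12-6)^2 + (3-12)^2) = sqrt(324+81) = 20.1246
L = sqrt(405.0000 - 196) = sqrt(209.0000) = 14.4568

14.4568


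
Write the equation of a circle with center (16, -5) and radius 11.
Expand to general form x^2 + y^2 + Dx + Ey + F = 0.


(x-16)^2 + (y+ 5)^2 = 11^2
D = -2h = -32, E = -2k = 10
F = h^2+k^2-r^2 = 256+25-121 = 160

x^2 + y^2 - 32x + 10y + 160 = 0


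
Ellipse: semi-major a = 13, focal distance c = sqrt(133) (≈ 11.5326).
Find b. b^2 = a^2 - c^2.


b^2 = 13^2 - (sqrt(133))^2 = 169 - 133 = 36
b = sqrt(36) = 6

b = 6


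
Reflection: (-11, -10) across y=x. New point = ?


Reflection rule for y=x: (y, x)
(-11, -10) -> (-10, -11)

(-10, -11)


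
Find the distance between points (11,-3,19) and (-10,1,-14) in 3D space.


dx=-21, dy=4, dz=-33
d = sqrt(441+16+1089) = sqrt(1546) = 39.3192

39.3192


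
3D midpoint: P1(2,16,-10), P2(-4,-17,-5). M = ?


Mx = (2- 4)/2 = -1.0000
My = (16- 17)/2 = -0.5000
Mz = (-10- 5)/2 = -7.5000

M = (-1.0000, -0.5000, -7.5000)


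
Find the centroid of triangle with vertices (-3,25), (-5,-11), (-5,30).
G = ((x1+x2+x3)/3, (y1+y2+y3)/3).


Gx = (-3- 5- 5)/3 = -13/3 = -4.3333
Gy = (25- 11+30)/3 = 44/3 = 14.6667

G = (-4.3333, 14.6667)


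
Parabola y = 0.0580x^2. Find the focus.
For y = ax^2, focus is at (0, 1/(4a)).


a = 0.0580
4a = 0.2320
focus = (0, 1/0.2320) = (0, 4.3103)

Focus = (0, 4.3103)


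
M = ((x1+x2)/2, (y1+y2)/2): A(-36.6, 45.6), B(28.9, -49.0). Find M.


Mx = (-36.6 + 28.9)/2 = -7.7/2 = -3.8500
My = (45.6 - 49.0)/2 = -3.4/2 = -1.7000

(-3.8500, -1.7000)


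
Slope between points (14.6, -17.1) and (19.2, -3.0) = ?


dy = -3.0 + 17.1 = 14.1
dx = 19.2 - 14.6 = 4.6
m = 14.1/4.6 = 3.0652

m = 3.0652


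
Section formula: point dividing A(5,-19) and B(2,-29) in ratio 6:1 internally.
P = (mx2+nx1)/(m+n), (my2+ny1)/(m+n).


Px = (6*2 + 1*5)/7 = 17/7 = 2.4286
Py = (6*(-29) + 1*(-19))/7 = -193/7 = -27.5714

P = (2.4286, -27.5714)


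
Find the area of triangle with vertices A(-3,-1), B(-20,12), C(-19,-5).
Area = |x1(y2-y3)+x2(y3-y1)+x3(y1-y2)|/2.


-3*(12+ 5) = -51
-20*(-5+ 1) = 80
-19*(-1-12) = 247
sum = 276
Area = |276|/2 = 138.0000

138.0000 sq units


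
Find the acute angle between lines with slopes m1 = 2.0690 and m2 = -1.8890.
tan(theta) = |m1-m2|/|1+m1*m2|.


m1-m2 = 3.958
1+m1*m2 = -2.908341
tan(theta) = |3.958/(-2.908341)| = 1.360913
theta = arctan(|3.958/(-2.908341)|) = 53.6915 degrees (acute angle)

53.6915 degrees


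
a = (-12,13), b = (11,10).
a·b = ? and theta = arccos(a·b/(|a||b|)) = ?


a·b = -12*11 + 13*10 = -132 + 130 = -2
|a| = sqrt(144+169) = 17.6918
|b| = sqrt(121+100) = 14.8661
cos(theta) = -2/(sqrt(313)*sqrt(221)) = -2/sqrt(69173) = -0.007604
theta = arccos(-2/sqrt(69173)) = 90.4357 degrees

a·b = -2, theta = 90.4357 deg


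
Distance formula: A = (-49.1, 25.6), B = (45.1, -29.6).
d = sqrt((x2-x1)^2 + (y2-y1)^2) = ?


dx = 45.1 + 49.1 = 94.2
dy = -29.6 - 25.6 = -55.2
d = sqrt(8873.64 + 3047.04) = sqrt(11920.68) = 109.1819

109.1819


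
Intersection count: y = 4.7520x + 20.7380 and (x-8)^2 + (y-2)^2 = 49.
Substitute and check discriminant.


Substitute y = 4.7520x + 20.7380: (x-8)^2 + (4.7520x+20.7380-2)^2 = 49
Expand to Ax^2 + Bx + C = 0, where b-k = 18.738
A = 1+m^2 = 23.581504
B = 2(m(b-k) - h) = 2(4.7520*18.738 - 8) = 162.085952
C = h^2 + (b-k)^2 - r^2 = 64 + 351.112644 - 49 = 366.112644
disc = B^2-4AC = 26271.8558 - 34533.9471 = -8262.0913
disc < 0

0 intersection points


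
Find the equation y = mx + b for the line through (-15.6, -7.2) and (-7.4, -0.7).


m = (6.5)/(8.2) = 0.7927
b = y1 - m*x1 = -7.2 - (6.5*(-15.6))/(8.2) = -7.2 + 12.3659 = 5.1659

y = 0.7927x + 5.1659


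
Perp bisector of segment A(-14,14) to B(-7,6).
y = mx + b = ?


Midpoint = (-10.5, 10)
Slope of AB = dy/dx = -8/7 = -1.1429
Perp slope = -dx/dy = 7/8 = 0.8750
b = My - (perp slope)*Mx = 10 + (7*(-10.5))/(-8) = 10 + 9.1875 = 19.1875

y = 0.8750x + 19.1875


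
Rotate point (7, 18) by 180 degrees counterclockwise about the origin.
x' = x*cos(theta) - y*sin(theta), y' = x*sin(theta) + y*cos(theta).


cos(180) = -1, sin(180) = 0
x' = 7*(-1) - 18*0 = -7
y' = 7*0 + 18*(-1) = -18

(-7, -18)


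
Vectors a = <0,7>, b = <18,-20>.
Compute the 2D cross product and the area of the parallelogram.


cross = 0*(-20) - 7*18 = 0 - 126 = -126
Parallelogram area = |-126| = 126

cross = -126, parallelogram area = 126


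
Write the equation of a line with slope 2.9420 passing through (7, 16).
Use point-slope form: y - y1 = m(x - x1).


y - 16 = 2.9420(x - 7)
y = 2.9420x + 16 - 2.9420*7
y = 2.9420x - 4.5940

y = 2.9420x - 4.5940


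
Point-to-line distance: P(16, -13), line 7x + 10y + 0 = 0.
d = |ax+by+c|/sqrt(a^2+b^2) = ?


|7*16 + 10*(-13) + 0| = |-18| = 18
sqrt(49 + 100) = sqrt(149) = 12.2066
d = 18/sqrt(149) = 1.4746

1.4746


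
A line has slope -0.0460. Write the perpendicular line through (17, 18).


Perpendicular slope = -1/m1 = -1/(-0.0460) = 21.7391
b2 = y0 - m2*x0 = 18 + 17/(-0.0460) = 18 - 369.5652 = -351.5652

y = 21.7391x - 351.5652


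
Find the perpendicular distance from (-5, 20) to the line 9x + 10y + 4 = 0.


|9*(-5) + 10*20 + 4| = |159| = 159
sqrt(81 + 100) = sqrt(181) = 13.4536
d = 159/sqrt(181) = 11.8184

11.8184


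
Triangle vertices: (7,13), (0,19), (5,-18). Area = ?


7*(19+ 18) = 259
0*(-18-13) = 0
5*(13-19) = -30
sum = 229
Area = |229|/2 = 114.5000

114.5000 sq units


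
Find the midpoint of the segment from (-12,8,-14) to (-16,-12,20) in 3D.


Mx = (-12- 16)/2 = -14.0000
My = (8- 12)/2 = -2.0000
Mz = (-14+20)/2 = 3.0000

M = (-14.0000, -2.0000, 3.0000)


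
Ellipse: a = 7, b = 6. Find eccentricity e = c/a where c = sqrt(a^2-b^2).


c = sqrt(49-36) = sqrt(13) = 3.6056
e = c/a = sqrt(13)/7 = 0.5151

e = 0.5151


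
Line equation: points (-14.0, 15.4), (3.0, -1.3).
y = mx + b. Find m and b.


m = (-16.7)/(17.0) = -0.9824
b = y1 - m*x1 = 15.4 - (-16.7*(-14.0))/(17.0) = 15.4 - 13.7529 = 1.6471

y = -0.9824x + 1.6471


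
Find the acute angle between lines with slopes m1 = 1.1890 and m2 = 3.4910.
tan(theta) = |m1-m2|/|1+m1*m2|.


m1-m2 = -2.302
1+m1*m2 = 5.150799
tan(theta) = |-2.302/5.150799| = 0.446921
theta = arctan(|-2.302/5.150799|) = 24.0809 degrees (acute angle)

24.0809 degrees


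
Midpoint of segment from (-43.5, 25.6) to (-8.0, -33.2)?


Mx = (-43.5 - 8.0)/2 = -51.5/2 = -25.7500
My = (25.6 - 33.2)/2 = -7.6/2 = -3.8000

(-25.7500, -3.8000)


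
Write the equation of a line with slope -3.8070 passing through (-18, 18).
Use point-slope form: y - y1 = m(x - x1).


y - 18 = -3.8070(x + 18)
y = -3.8070x + 18 + 3.8070*(-18)
y = -3.8070x - 50.5260

y = -3.8070x - 50.5260


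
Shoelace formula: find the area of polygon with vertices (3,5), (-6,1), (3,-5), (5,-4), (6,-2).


sum(xi*y_{i+1}) = 3*1 - 6*(-5) + 3*(-4) + 5*(-2) + 6*5 = 41
sum(yi*x_{i+1}) = 5*(-6) + 1*3 - 5*5 - 4*6 - 2*3 = -82
Area = |41 + 82|/2 = 123/2 = 61.5000

61.5000 sq units


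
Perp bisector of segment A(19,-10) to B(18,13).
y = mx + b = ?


Midpoint = (18.5, 1.5)
Slope of AB = dy/dx = 23/(-1) = -23.0000
Perp slope = -dx/dy = 1/23 = 0.0435
b = My - (perp slope)*Mx = 1.5 + (-1*18.5)/23 = 1.5 - 0.8043 = 0.6957

y = 0.0435x + 0.6957


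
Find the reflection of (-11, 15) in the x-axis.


Reflection rule for x-axis: (x, -y)
(-11, 15) -> (-11, -15)

(-11, -15)


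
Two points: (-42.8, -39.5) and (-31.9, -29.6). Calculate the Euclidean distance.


dx = -31.9 + 42.8 = 10.9
dy = -29.6 + 39.5 = 9.9
d = sqrt(118.81 + 98.01) = sqrt(216.82) = 14.7248

14.7248


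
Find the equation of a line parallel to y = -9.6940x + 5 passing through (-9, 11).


Parallel lines have equal slopes.
m2 = -9.6940
b2 = 11 + 9.6940*(-9) = -76.2460

y = -9.6940x - 76.2460


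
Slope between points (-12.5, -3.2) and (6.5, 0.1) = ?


dy = 0.1 + 3.2 = 3.3
dx = 6.5 + 12.5 = 19.0
m = 3.3/19.0 = 0.1737

m = 0.1737


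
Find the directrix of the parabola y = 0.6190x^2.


a = 0.6190
1/(4a) = 0.4039
directrix: y = -0.4039 = -0.4039

y = -0.4039


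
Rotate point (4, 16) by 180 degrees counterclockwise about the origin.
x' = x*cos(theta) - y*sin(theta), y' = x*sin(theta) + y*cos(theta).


cos(180) = -1, sin(180) = 0
x' = 4*(-1) - 16*0 = -4
y' = 4*0 + 16*(-1) = -16

(-4, -16)


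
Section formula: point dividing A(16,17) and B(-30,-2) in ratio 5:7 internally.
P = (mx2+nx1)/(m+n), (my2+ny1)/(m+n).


Px = (5*(-30) + 7*16)/12 = -38/12 = -3.1667
Py = (5*(-2) + 7*17)/12 = 109/12 = 9.0833

P = (-3.1667, 9.0833)


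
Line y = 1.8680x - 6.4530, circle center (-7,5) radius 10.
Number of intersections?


Substitute y = 1.8680x - 6.4530: (x+ 7)^2 + (1.8680x- 6.4530-5)^2 = 100
Expand to Ax^2 + Bx + C = 0, where b-k = -11.453
A = 1+m^2 = 4.489424
B = 2(m(b-k) - h) = 2(1.8680*(-11.453) + 7) = -28.788408
C = h^2 + (b-k)^2 - r^2 = 49 + 131.171209 - 100 = 80.171209
disc = B^2-4AC = 828.7724 - 1439.6902 = -610.9178
disc < 0

0 intersection points


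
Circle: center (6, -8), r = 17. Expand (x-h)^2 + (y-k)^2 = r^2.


(x-6)^2 + (y+ 8)^2 = 17^2
D = -2h = -12, E = -2k = 16
F = h^2+k^2-r^2 = 36+64-289 = -189

x^2 + y^2 - 12x + 16y - 189 = 0


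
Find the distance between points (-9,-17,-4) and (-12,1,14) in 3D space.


dx=-3, dy=18, dz=18
d = sqrt(9+324+324) = sqrt(657) = 25.6320

25.6320


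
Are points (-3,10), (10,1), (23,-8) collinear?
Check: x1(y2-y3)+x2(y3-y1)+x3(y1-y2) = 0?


-3*(1+ 8) + 10*(-8-10) + 23*(10-1)
= -27 - 180 + 207 = 0

Yes, collinear (determinant = 0)


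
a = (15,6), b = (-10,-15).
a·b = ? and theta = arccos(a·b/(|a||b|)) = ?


a·b = 15*(-10) + 6*(-15) = -150 - 90 = -240
|a| = sqrt(225+36) = 16.1555
|b| = sqrt(100+225) = 18.0278
cos(theta) = -240/(sqrt(261)*sqrt(325)) = -240/sqrt(84825) = -0.824042
theta = arccos(-240/sqrt(84825)) = 145.4915 degrees

a·b = -240, theta = 145.4915 deg


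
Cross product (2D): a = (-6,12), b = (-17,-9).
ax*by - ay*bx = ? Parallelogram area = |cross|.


cross = -6*(-9) - 12*(-17) = 54 + 204 = 258
Parallelogram area = |258| = 258

cross = 258, parallelogram area = 258


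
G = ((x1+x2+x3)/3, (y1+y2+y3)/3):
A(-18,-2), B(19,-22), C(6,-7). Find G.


Gx = (-18+19+6)/3 = 7/3 = 2.3333
Gy = (-2- 22- 7)/3 = -31/3 = -10.3333

G = (2.3333, -10.3333)


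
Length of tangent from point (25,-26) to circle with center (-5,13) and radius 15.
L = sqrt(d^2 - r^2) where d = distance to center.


d = sqrt((25+ 5)^2 + (-26-13)^2) = sqrt(900+1521) = 49.2037
L = sqrt(2421.0000 - 225) = sqrt(2196.0000) = 46.8615

46.8615


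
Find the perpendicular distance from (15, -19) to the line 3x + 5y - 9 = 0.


|3*15 + 5*(-19) - 9| = |-59| = 59
sqrt(9 + 25) = sqrt(34) = 5.8310
d = 59/sqrt(34) = 10.1184

10.1184


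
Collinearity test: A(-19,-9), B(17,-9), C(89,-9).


-19*(-9+ 9) + 17*(-9+ 9) + 89*(-9+ 9)
= 0 + 0 + 0 = 0

Yes, collinear (determinant = 0)


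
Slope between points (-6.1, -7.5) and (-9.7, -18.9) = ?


dy = -18.9 + 7.5 = -11.4
dx = -9.7 + 6.1 = -3.6
m = -11.4/(-3.6) = 3.1667

m = 3.1667


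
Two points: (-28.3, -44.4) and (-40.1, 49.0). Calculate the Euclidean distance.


dx = -40.1 + 28.3 = -11.8
dy = 49.0 + 44.4 = 93.4
d = sqrt(139.24 + 8723.56) = sqrt(8862.8) = 94.1424

94.1424


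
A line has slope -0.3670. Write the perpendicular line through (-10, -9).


Perpendicular slope = -1/m1 = -1/(-0.3670) = 2.7248
b2 = y0 - m2*x0 = -9 - 10/(-0.3670) = -9 + 27.2480 = 18.2480

y = 2.7248x + 18.2480


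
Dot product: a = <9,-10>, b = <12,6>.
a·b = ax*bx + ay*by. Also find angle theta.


a·b = 9*12 - 10*6 = 108 - 60 = 48
|a| = sqrt(81+100) = 13.4536
|b| = sqrt(144+36) = 13.4164
cos(theta) = 48/(sqrt(181)*sqrt(180)) = 48/sqrt(32580) = 0.265929
theta = arccos(48/sqrt(32580)) = 74.5778 degrees

a·b = 48, theta = 74.5778 deg


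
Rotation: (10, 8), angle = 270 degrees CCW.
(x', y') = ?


cos(270) = 0, sin(270) = -1
x' = 10*0 - 8*(-1) = 8
y' = 10*(-1) + 8*0 = -10

(8, -10)


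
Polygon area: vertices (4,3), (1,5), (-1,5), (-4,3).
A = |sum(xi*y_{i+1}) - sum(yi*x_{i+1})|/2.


sum(xi*y_{i+1}) = 4*5 + 1*5 - 1*3 - 4*3 = 10
sum(yi*x_{i+1}) = 3*1 + 5*(-1) + 5*(-4) + 3*4 = -10
Area = |10 + 10|/2 = 20/2 = 10.0000

10.0000 sq units


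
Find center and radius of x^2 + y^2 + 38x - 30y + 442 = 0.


h = -D/2 = -38/2 = -19
k = -E/2 = 30/2 = 15
r^2 = h^2 + k^2 - F = 361 + 225 - 442 = 144
r = 12

Center (-19, 15), radius = 12


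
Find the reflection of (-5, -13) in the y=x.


Reflection rule for y=x: (y, x)
(-5, -13) -> (-13, -5)

(-13, -5)


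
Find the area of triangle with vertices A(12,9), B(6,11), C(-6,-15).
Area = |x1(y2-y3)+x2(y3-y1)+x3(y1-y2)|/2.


12*(11+ 15) = 312
6*(-15-9) = -144
-6*(9-11) = 12
sum = 180
Area = |180|/2 = 90.0000

90.0000 sq units


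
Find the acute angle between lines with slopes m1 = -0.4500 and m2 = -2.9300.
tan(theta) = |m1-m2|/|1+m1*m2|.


m1-m2 = 2.48
1+m1*m2 = 2.3185
tan(theta) = |2.48/2.3185| = 1.069657
theta = arctan(|2.48/2.3185|) = 46.9276 degrees (acute angle)

46.9276 degrees


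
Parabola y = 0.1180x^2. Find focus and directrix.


a = 0.1180
1/(4a) = 2.1186
Focus = (0, 2.1186)
Directrix: y = -2.1186

Focus = (0, 2.1186), Directrix: y = -2.1186


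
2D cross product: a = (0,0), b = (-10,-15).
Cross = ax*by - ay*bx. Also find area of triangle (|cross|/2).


cross = 0*(-15) - 0*(-10) = 0 - 0 = 0
Triangle area = |0|/2 = 0/2 = 0

cross = 0, triangle area = 0


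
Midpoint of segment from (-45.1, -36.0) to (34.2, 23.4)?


Mx = (-45.1 + 34.2)/2 = -10.9/2 = -5.4500
My = (-36.0 + 23.4)/2 = -12.6/2 = -6.3000

(-5.4500, -6.3000)


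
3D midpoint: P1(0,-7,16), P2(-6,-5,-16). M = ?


Mx = (0- 6)/2 = -3.0000
My = (-7- 5)/2 = -6.0000
Mz = (16- 16)/2 = 0

M = (-3.0000, -6.0000, 0)


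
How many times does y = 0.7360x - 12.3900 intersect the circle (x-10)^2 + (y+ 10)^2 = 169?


Substitute y = 0.7360x - 12.3900: (x-10)^2 + (0.7360x- 12.3900+ 10)^2 = 169
Expand to Ax^2 + Bx + C = 0, where b-k = -2.39
A = 1+m^2 = 1.541696
B = 2(m(b-k) - h) = 2(0.7360*(-2.39) - 10) = -23.51808
C = h^2 + (b-k)^2 - r^2 = 100 + 5.7121 - 169 = -63.2879
disc = B^2-4AC = 553.1001 + 390.2828 = 943.3829
disc > 0

2 intersection points


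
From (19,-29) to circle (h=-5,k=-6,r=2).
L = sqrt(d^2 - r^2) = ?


d = sqrt((19+ 5)^2 + (-29+ 6)^2) = sqrt(576+529) = 33.2415
L = sqrt(1105.0000 - 4) = sqrt(1101.0000) = 33.1813

33.1813


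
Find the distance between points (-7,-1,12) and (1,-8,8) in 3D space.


dx=8, dy=-7, dz=-4
d = sqrt(64+49+16) = sqrt(129) = 11.3578

11.3578


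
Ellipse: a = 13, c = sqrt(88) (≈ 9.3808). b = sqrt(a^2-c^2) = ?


b^2 = 13^2 - (sqrt(88))^2 = 169 - 88 = 81
b = sqrt(81) = 9

b = 9


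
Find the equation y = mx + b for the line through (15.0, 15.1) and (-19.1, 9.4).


m = (-5.7)/(-34.1) = 0.1672
b = y1 - m*x1 = 15.1 - (-5.7*15.0)/(-34.1) = 15.1 - 2.5073 = 12.5927

y = 0.1672x + 12.5927


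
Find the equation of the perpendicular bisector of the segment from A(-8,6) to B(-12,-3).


Midpoint = (-10, 1.5)
Slope of AB = dy/dx = -9/(-4) = 2.2500
Perp slope = -dx/dy = -4/9 = -0.4444
b = My - (perp slope)*Mx = 1.5 + (-4*(-10))/(-9) = 1.5 - 4.4444 = -2.9444

y = -0.4444x - 2.9444


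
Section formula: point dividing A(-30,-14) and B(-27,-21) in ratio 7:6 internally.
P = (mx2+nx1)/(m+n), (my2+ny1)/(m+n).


Px = (7*(-27) + 6*(-30))/13 = -369/13 = -28.3846
Py = (7*(-21) + 6*(-14))/13 = -231/13 = -17.7692

P = (-28.3846, -17.7692)


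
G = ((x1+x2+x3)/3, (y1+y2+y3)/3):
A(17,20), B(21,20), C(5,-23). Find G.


Gx = (17+21+5)/3 = 43/3 = 14.3333
Gy = (20+20- 23)/3 = 17/3 = 5.6667

G = (14.3333, 5.6667)


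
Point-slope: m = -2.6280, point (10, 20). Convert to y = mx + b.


y - 20 = -2.6280(x - 10)
y = -2.6280x + 20 + 2.6280*10
y = -2.6280x + 46.2800

y = -2.6280x + 46.2800


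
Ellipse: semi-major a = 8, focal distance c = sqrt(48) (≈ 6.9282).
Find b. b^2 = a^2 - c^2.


b^2 = 8^2 - (sqrt(48))^2 = 64 - 48 = 16
b = sqrt(16) = 4

b = 4


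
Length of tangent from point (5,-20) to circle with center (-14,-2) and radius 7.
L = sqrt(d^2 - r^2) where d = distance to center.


d = sqrt((5+ 14)^2 + (-20+ 2)^2) = sqrt(361+324) = 26.1725
L = sqrt(685.0000 - 49) = sqrt(636.0000) = 25.2190

25.2190


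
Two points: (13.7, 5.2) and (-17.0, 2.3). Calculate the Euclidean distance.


dx = -17.0 - 13.7 = -30.7
dy = 2.3 - 5.2 = -2.9
d = sqrt(942.49 + 8.41) = sqrt(950.9) = 30.8367

30.8367


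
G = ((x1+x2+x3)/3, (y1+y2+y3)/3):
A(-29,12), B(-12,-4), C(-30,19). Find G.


Gx = (-29- 12- 30)/3 = -71/3 = -23.6667
Gy = (12- 4+19)/3 = 27/3 = 9.0000

G = (-23.6667, 9.0000)


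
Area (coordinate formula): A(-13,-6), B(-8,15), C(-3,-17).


-13*(15+ 17) = -416
-8*(-17+ 6) = 88
-3*(-6-15) = 63
sum = -265
Area = |-265|/2 = 132.5000

132.5000 sq units


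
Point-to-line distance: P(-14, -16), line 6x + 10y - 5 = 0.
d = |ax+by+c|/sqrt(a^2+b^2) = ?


|6*(-14) + 10*(-16) - 5| = |-249| = 249
sqrt(36 + 100) = sqrt(136) = 11.6619
d = 249/sqrt(136) = 21.3516

21.3516


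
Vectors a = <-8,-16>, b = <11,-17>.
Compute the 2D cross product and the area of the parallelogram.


cross = -8*(-17) + 16*11 = 136 + 176 = 312
Parallelogram area = |312| = 312

cross = 312, parallelogram area = 312


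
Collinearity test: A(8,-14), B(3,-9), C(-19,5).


8*(-9-5) + 3*(5+ 14) - 19*(-14+ 9)
= -112 + 57 + 95 = 40

No, not collinear (determinant = 40)


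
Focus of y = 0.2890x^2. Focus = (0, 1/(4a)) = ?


a = 0.2890
4a = 1.1560
focus = (0, 1/1.1560) = (0, 0.8651)

Focus = (0, 0.8651)


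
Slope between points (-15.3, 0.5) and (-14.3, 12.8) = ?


dy = 12.8 - 0.5 = 12.3
dx = -14.3 + 15.3 = 1.0
m = 12.3/1.0 = 12.3000

m = 12.3000


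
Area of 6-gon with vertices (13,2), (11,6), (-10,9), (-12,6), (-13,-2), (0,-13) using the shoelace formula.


sum(xi*y_{i+1}) = 13*6 + 11*9 - 10*6 - 12*(-2) - 13*(-13) + 0*2 = 310
sum(yi*x_{i+1}) = 2*11 + 6*(-10) + 9*(-12) + 6*(-13) - 2*0 - 13*13 = -393
Area = |310 + 393|/2 = 703/2 = 351.5000

351.5000 sq units


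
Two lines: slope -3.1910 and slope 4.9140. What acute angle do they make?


m1-m2 = -8.105
1+m1*m2 = -14.680574
tan(theta) = |-8.105/(-14.680574)| = 0.552090
theta = arctan(|-8.105/(-14.680574)|) = 28.9027 degrees (acute angle)

28.9027 degrees


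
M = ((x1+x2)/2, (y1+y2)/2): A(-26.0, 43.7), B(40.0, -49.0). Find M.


Mx = (-26.0 + 40.0)/2 = 14.0/2 = 7.0000
My = (43.7 - 49.0)/2 = -5.3/2 = -2.6500

(7.0000, -2.6500)


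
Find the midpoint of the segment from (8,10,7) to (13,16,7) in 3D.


Mx = (8+13)/2 = 10.5000
My = (10+16)/2 = 13.0000
Mz = (7+7)/2 = 7.0000

M = (10.5000, 13.0000, 7.0000)


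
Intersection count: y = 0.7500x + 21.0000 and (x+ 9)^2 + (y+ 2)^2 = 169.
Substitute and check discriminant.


Substitute y = 0.7500x + 21.0000: (x+ 9)^2 + (0.7500x+21.0000+ 2)^2 = 169
Expand to Ax^2 + Bx + C = 0, where b-k = 23
A = 1+m^2 = 1.5625
B = 2(m(b-k) - h) = 2(0.7500*23 + 9) = 52.5
C = h^2 + (b-k)^2 - r^2 = 81 + 529 - 169 = 441
disc = B^2-4AC = 2756.2500 - 2756.2500 = 0
disc = 0

1 intersection point (tangent)


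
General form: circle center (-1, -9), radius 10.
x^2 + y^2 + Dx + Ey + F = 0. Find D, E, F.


(x+ 1)^2 + (y+ 9)^2 = 10^2
D = -2h = 2, E = -2k = 18
F = h^2+k^2-r^2 = 1+81-100 = -18

D = 2, E = 18, F = -18


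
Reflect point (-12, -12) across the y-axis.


Reflection rule for y-axis: (-x, y)
(-12, -12) -> (12, -12)

(12, -12)


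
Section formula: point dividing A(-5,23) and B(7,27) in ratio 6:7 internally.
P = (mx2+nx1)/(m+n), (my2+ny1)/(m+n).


Px = (6*7 + 7*(-5))/13 = 7/13 = 0.5385
Py = (6*27 + 7*23)/13 = 323/13 = 24.8462

P = (0.5385, 24.8462)


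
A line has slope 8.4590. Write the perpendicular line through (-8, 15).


Perpendicular slope = -1/m1 = -1/8.4590 = -0.1182
b2 = y0 - m2*x0 = 15 - 8/8.4590 = 15 - 0.9457 = 14.0543

y = -0.1182x + 14.0543


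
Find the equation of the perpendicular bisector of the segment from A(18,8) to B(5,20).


Midpoint = (11.5, 14)
Slope of AB = dy/dx = 12/(-13) = -0.9231
Perp slope = -dx/dy = 13/12 = 1.0833
b = My - (perp slope)*Mx = 14 + (-13*11.5)/12 = 14 - 12.4583 = 1.5417

y = 1.0833x + 1.5417


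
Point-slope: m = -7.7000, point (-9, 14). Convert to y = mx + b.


y - 14 = -7.7000(x + 9)
y = -7.7000x + 14 + 7.7000*(-9)
y = -7.7000x - 55.3000

y = -7.7000x - 55.3000


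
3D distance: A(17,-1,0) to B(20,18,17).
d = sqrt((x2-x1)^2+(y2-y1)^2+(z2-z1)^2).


dx=3, dy=19, dz=17
d = sqrt(9+361+289) = sqrt(659) = 25.6710

25.6710


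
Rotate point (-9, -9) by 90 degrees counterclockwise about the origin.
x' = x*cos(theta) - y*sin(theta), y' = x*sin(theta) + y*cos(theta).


cos(90) = 0, sin(90) = 1
x' = -9*0 + 9*1 = 9
y' = -9*1 - 9*0 = -9

(9, -9)


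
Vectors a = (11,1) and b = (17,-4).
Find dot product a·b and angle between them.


a·b = 11*17 + 1*(-4) = 187 - 4 = 183
|a| = sqrt(121+1) = 11.0454
|b| = sqrt(289+16) = 17.4642
cos(theta) = 183/(sqrt(122)*sqrt(305)) = 183/sqrt(37210) = 0.948683
theta = arccos(183/sqrt(37210)) = 18.4349 degrees

a·b = 183, theta = 18.4349 deg


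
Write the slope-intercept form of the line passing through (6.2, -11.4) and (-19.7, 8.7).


m = (20.1)/(-25.9) = -0.7761
b = y1 - m*x1 = -11.4 - (20.1*6.2)/(-25.9) = -11.4 + 4.8116 = -6.5884

y = -0.7761x - 6.5884


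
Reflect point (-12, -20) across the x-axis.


Reflection rule for x-axis: (x, -y)
(-12, -20) -> (-12, 20)

(-12, 20)


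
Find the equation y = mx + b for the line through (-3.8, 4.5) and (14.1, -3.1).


m = (-7.6)/(17.9) = -0.4246
b = y1 - m*x1 = 4.5 - (-7.6*(-3.8))/(17.9) = 4.5 - 1.6134 = 2.8866

y = -0.4246x + 2.8866


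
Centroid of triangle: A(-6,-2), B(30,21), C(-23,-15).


Gx = (-6+30- 23)/3 = 1/3 = 0.3333
Gy = (-2+21- 15)/3 = 4/3 = 1.3333

G = (0.3333, 1.3333)


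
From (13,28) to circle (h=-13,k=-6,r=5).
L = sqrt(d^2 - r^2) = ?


d = sqrt((13+ 13)^2 + (28+ 6)^2) = sqrt(676+1156) = 42.8019
L = sqrt(1832.0000 - 25) = sqrt(1807.0000) = 42.5088

42.5088


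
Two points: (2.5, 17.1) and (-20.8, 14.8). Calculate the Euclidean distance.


dx = -20.8 - 2.5 = -23.3
dy = 14.8 - 17.1 = -2.3
d = sqrt(542.89 + 5.29) = sqrt(548.18) = 23.4132

23.4132


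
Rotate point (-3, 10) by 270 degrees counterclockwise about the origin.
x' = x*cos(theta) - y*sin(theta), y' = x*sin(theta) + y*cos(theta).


cos(270) = 0, sin(270) = -1
x' = -3*0 - 10*(-1) = 10
y' = -3*(-1) + 10*0 = 3

(10, 3)


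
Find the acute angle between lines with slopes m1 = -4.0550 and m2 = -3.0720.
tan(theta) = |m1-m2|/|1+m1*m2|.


m1-m2 = -0.983
1+m1*m2 = 13.45696
tan(theta) = |-0.983/13.45696| = 0.073048
theta = arctan(|-0.983/13.45696|) = 4.1779 degrees (acute angle)

4.1779 degrees


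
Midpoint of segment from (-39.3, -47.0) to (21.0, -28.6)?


Mx = (-39.3 + 21.0)/2 = -18.3/2 = -9.1500
My = (-47.0 - 28.6)/2 = -75.6/2 = -37.8000

(-9.1500, -37.8000)


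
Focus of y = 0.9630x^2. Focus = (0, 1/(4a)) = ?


a = 0.9630
4a = 3.8520
focus = (0, 1/3.8520) = (0, 0.2596)

Focus = (0, 0.2596)


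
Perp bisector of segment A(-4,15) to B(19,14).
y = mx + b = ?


Midpoint = (7.5, 14.5)
Slope of AB = dy/dx = -1/23 = -0.0435
Perp slope = -dx/dy = 23/1 = 23.0000
b = My - (perp slope)*Mx = 14.5 + (23*7.5)/(-1) = 14.5 - 172.5000 = -158.0000

y = 23.0000x - 158.0000


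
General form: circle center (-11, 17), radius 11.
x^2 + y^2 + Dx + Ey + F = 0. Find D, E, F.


(x+ 11)^2 + (y-17)^2 = 11^2
D = -2h = 22, E = -2k = -34
F = h^2+k^2-r^2 = 121+289-121 = 289

D = 22, E = -34, F = 289


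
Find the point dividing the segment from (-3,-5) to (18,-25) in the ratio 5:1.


Px = (5*18 + 1*(-3))/6 = 87/6 = 14.5000
Py = (5*(-25) + 1*(-5))/6 = -130/6 = -21.6667

P = (14.5000, -21.6667)


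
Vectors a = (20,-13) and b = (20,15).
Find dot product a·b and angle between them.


a·b = 20*20 - 13*15 = 400 - 195 = 205
|a| = sqrt(400+169) = 23.8537
|b| = sqrt(400+225) = 25.0000
cos(theta) = 205/(sqrt(569)*sqrt(625)) = 205/sqrt(355625) = 0.343762
theta = arccos(205/sqrt(355625)) = 69.8938 degrees

a·b = 205, theta = 69.8938 deg


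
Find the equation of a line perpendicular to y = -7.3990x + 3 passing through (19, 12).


Perpendicular slope = -1/m1 = -1/(-7.3990) = 0.1352
b2 = y0 - m2*x0 = 12 + 19/(-7.3990) = 12 - 2.5679 = 9.4321

y = 0.1352x + 9.4321


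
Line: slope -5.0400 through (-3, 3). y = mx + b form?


y - 3 = -5.0400(x + 3)
y = -5.0400x + 3 + 5.0400*(-3)
y = -5.0400x - 12.1200

y = -5.0400x - 12.1200


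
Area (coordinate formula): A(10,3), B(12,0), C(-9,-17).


10*(0+ 17) = 170
12*(-17-3) = -240
-9*(3-0) = -27
sum = -97
Area = |-97|/2 = 48.5000

48.5000 sq units
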